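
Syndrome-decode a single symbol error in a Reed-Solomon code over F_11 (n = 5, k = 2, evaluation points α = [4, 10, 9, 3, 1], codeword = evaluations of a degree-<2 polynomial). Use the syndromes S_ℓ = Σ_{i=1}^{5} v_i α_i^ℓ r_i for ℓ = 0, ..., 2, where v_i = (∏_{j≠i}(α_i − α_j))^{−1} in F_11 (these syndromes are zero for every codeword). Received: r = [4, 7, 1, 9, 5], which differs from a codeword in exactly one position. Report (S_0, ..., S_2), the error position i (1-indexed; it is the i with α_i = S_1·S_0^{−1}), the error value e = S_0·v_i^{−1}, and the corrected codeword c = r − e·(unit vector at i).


S = (10, 10, 10), error at position 5, error magnitude e = 8, c = [4, 7, 1, 9, 8].

Step 1: column multipliers v_i = (∏_{j≠i}(α_i − α_j))^{−1} mod 11.
  i = 1 (α = 4): (4−10)(4−9)(4−3)(4−1) = (−6)·(−5)·1·3 = 90 ≡ 2, so v_1 = 2^{−1} = 6 (mod 11).
  i = 2 (α = 10): (10−4)(10−9)(10−3)(10−1) = 6·1·7·9 = 378 ≡ 4, so v_2 = 4^{−1} = 3 (mod 11).
  i = 3 (α = 9): (9−4)(9−10)(9−3)(9−1) = 5·(−1)·6·8 = −240 ≡ 2, so v_3 = 2^{−1} = 6 (mod 11).
  i = 4 (α = 3): (3−4)(3−10)(3−9)(3−1) = (−1)·(−7)·(−6)·2 = −84 ≡ 4, so v_4 = 4^{−1} = 3 (mod 11).
  i = 5 (α = 1): (1−4)(1−10)(1−9)(1−3) = (−3)·(−9)·(−8)·(−2) = 432 ≡ 3, so v_5 = 3^{−1} = 4 (mod 11).
  v = [6, 3, 6, 3, 4].
Step 2: syndromes of r = [4, 7, 1, 9, 5] (all sums mod 11).
  S_0 = Σ v_i r_i = 6·4 + 3·7 + 6·1 + 3·9 + 4·5 = 98 ≡ 10.
  S_1 = Σ v_i α_i r_i = 6·4·4 + 3·10·7 + 6·9·1 + 3·3·9 + 4·1·5 = 461 ≡ 10.
  α_i^2 mod 11 = [5, 1, 4, 9, 1].
  S_2 = Σ v_i α_i^2 r_i = 6·5·4 + 3·1·7 + 6·4·1 + 3·9·9 + 4·1·5 = 428 ≡ 10.
  S = (10, 10, 10) ≠ 0, so r is not a codeword (an error is present).
Step 3: locate the error. For a single error e at position i, S_ℓ = v_i·e·α_i^ℓ, so α_err = S_1/S_0.
  S_0^{−1} = 10^{−1} = 10 (mod 11), so α_err = 10·10 = 100 ≡ 1 = α_5. Error position i = 5.
  Consistency check: S_2/S_1 = 10·10 = 100 ≡ 1 = α_err ✓ (single-error assumption holds).
Step 4: error magnitude e = S_0/v_5 = S_0·∏_{j≠5}(α_5 − α_j) = 10·3 = 30 ≡ 8 (mod 11).
Step 5: correct position 5: c_5 = r_5 − e = 5 − 8 ≡ 8 (mod 11). Hence c = [4, 7, 1, 9, 8].
  Check: interpolating c through the α_i gives m(x) = 2 + 6·x (degree < 2) with m(α_i) = c_i for every i, so c is indeed a codeword.


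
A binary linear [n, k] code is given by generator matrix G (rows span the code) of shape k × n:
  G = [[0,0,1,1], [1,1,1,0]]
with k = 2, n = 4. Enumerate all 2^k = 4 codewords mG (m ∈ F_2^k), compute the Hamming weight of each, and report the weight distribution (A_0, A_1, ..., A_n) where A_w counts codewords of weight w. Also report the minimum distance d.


Weight distribution: A_0 = 1, A_2 = 1, A_3 = 2. Minimum distance d = 2.

Enumerate all 2^2 = 4 messages m ∈ F_2^2.
For each, compute codeword c = mG in F_2^4, then tally its weight.
  m = 00 → c = 0000, weight = 0.
  m = 10 → c = 0011, weight = 2.
  m = 01 → c = 1110, weight = 3.
  m = 11 → c = 1101, weight = 3.
Tally weights:
  weight 0: 1 codewords.
  weight 2: 1 codewords.
  weight 3: 2 codewords.
Minimum distance d = smallest w > 0 with A_w > 0 = 2.
Sanity: Σ A_w = 4 = 2^2 = 4 ✓.


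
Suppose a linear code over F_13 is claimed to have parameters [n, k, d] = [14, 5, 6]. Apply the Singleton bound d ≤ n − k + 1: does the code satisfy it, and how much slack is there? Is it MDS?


Singleton RHS = n − k + 1 = 10, slack = 4, bound satisfied, not MDS.

Singleton bound: d ≤ n − k + 1.
Here n = 14, k = 5, so n − k + 1 = 10.
Given d = 6, check d ≤ 10: YES.
Slack = (n − k + 1) − d = 4.
The code is NOT MDS (slack = 4 > 0).
Description: the claimed parameters are [14, 5, 6]_13; such a code would be non-MDS.


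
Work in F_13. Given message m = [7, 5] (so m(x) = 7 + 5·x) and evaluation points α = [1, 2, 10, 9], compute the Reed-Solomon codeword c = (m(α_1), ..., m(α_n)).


c = [12, 4, 5, 0]

Message polynomial: m(x) = 7 + 5·x (mod 13).
For each evaluation point α_i, compute m(α_i) mod 13:
  α_1 = 1: Horner steps 5 → 12, so m(1) = 12.
  α_2 = 2: Horner steps 5 → 4, so m(2) = 4.
  α_3 = 10: Horner steps 5 → 5, so m(10) = 5.
  α_4 = 9: Horner steps 5 → 0, so m(9) = 0.
Codeword c = [12, 4, 5, 0] ∈ F_13^4.


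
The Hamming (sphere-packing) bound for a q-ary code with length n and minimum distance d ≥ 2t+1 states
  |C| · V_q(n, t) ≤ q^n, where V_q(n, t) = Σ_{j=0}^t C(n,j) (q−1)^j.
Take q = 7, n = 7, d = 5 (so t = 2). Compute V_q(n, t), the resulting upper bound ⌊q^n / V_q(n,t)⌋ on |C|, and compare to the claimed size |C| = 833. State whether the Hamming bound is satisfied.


V_q(n, t) = 799, q^n = 823543, Hamming bound = 1030, |C| = 833 ≤ bound (satisfied).

Step 1: Compute V_q(n, t) = Σ_{j=0}^2 C(n, j) (q−1)^j.
  j = 0: C(7,0)·(6)^0 = 1·1 = 1.
  j = 1: C(7,1)·(6)^1 = 7·6 = 42.
  j = 2: C(7,2)·(6)^2 = 21·36 = 756.
  V_q(n, t) = 1 + 42 + 756 = 799.
Step 2: q^n = 7^7 = 823543.
Step 3: Hamming bound ⌊q^n / V_q(n,t)⌋ = ⌊823543/799⌋ = 1030.
Step 4: Compare |C| = 833 to 1030: satisfied.
The claimed |C| lies below the Hamming bound.


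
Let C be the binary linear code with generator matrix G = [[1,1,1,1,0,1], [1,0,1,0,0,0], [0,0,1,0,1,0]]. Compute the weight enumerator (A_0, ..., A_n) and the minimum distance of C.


Weight distribution: A_0 = 1, A_2 = 3, A_3 = 1, A_5 = 3. Minimum distance d = 2.

Enumerate all 2^3 = 8 messages m ∈ F_2^3.
For each, compute codeword c = mG in F_2^6, then tally its weight.
  m = 000 → c = 000000, weight = 0.
  m = 100 → c = 111101, weight = 5.
  m = 010 → c = 101000, weight = 2.
  m = 110 → c = 010101, weight = 3.
  m = 001 → c = 001010, weight = 2.
  m = 101 → c = 110111, weight = 5.
  m = 011 → c = 100010, weight = 2.
  m = 111 → c = 011111, weight = 5.
Tally weights:
  weight 0: 1 codewords.
  weight 2: 3 codewords.
  weight 3: 1 codewords.
  weight 5: 3 codewords.
Minimum distance d = smallest w > 0 with A_w > 0 = 2.
Sanity: Σ A_w = 8 = 2^3 = 8 ✓.


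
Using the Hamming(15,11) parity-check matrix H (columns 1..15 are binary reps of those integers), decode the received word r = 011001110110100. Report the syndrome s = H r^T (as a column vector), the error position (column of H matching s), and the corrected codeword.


s = (0, 1, 0, 0)^T, error position = 4, corrected codeword c = 011101110110100

Compute s = H r^T mod 2 one row at a time:
  s_1 = 1 + 0 + 1 + 1 + 0 + 1 + 0 + 0 = 4 ≡ 0 (mod 2).
  s_2 = 0 + 0 + 1 + 1 + 0 + 1 + 0 + 0 = 3 ≡ 1 (mod 2).
  s_3 = 1 + 1 + 1 + 1 + 1 + 1 + 0 + 0 = 6 ≡ 0 (mod 2).
  s_4 = 0 + 1 + 0 + 1 + 0 + 1 + 1 + 0 = 4 ≡ 0 (mod 2).
s = (0, 1, 0, 0)^T — this equals column 4 of H (binary 0100), so error is at position 4.
Correct: flip bit 4 of r = 011001110110100 to get c = 011101110110100.


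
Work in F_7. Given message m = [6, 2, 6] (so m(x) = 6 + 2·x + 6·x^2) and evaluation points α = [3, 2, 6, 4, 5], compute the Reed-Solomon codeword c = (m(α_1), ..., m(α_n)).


c = [3, 6, 3, 5, 5]

Message polynomial: m(x) = 6 + 2·x + 6·x^2 (mod 7).
For each evaluation point α_i, compute m(α_i) mod 7:
  α_1 = 3: Horner steps 6 → 6 → 3, so m(3) = 3.
  α_2 = 2: Horner steps 6 → 0 → 6, so m(2) = 6.
  α_3 = 6: Horner steps 6 → 3 → 3, so m(6) = 3.
  α_4 = 4: Horner steps 6 → 5 → 5, so m(4) = 5.
  α_5 = 5: Horner steps 6 → 4 → 5, so m(5) = 5.
Codeword c = [3, 6, 3, 5, 5] ∈ F_7^5.


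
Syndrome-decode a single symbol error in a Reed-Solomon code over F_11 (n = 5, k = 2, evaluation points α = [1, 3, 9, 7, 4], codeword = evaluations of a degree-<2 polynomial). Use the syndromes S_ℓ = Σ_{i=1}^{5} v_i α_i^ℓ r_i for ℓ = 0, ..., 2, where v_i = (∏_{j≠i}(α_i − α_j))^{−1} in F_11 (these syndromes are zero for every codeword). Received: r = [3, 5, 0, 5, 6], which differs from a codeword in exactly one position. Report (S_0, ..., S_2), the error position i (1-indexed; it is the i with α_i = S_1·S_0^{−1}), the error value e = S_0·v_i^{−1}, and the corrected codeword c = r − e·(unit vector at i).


S = (4, 6, 9), error at position 4, error magnitude e = 7, c = [3, 5, 0, 9, 6].

Step 1: column multipliers v_i = (∏_{j≠i}(α_i − α_j))^{−1} mod 11.
  i = 1 (α = 1): (1−3)(1−9)(1−7)(1−4) = (−2)·(−8)·(−6)·(−3) = 288 ≡ 2, so v_1 = 2^{−1} = 6 (mod 11).
  i = 2 (α = 3): (3−1)(3−9)(3−7)(3−4) = 2·(−6)·(−4)·(−1) = −48 ≡ 7, so v_2 = 7^{−1} = 8 (mod 11).
  i = 3 (α = 9): (9−1)(9−3)(9−7)(9−4) = 8·6·2·5 = 480 ≡ 7, so v_3 = 7^{−1} = 8 (mod 11).
  i = 4 (α = 7): (7−1)(7−3)(7−9)(7−4) = 6·4·(−2)·3 = −144 ≡ 10, so v_4 = 10^{−1} = 10 (mod 11).
  i = 5 (α = 4): (4−1)(4−3)(4−9)(4−7) = 3·1·(−5)·(−3) = 45 ≡ 1, so v_5 = 1^{−1} = 1 (mod 11).
  v = [6, 8, 8, 10, 1].
Step 2: syndromes of r = [3, 5, 0, 5, 6] (all sums mod 11).
  S_0 = Σ v_i r_i = 6·3 + 8·5 + 8·0 + 10·5 + 1·6 = 114 ≡ 4.
  S_1 = Σ v_i α_i r_i = 6·1·3 + 8·3·5 + 8·9·0 + 10·7·5 + 1·4·6 = 512 ≡ 6.
  α_i^2 mod 11 = [1, 9, 4, 5, 5].
  S_2 = Σ v_i α_i^2 r_i = 6·1·3 + 8·9·5 + 8·4·0 + 10·5·5 + 1·5·6 = 658 ≡ 9.
  S = (4, 6, 9) ≠ 0, so r is not a codeword (an error is present).
Step 3: locate the error. For a single error e at position i, S_ℓ = v_i·e·α_i^ℓ, so α_err = S_1/S_0.
  S_0^{−1} = 4^{−1} = 3 (mod 11), so α_err = 6·3 = 18 ≡ 7 = α_4. Error position i = 4.
  Consistency check: S_2/S_1 = 9·2 = 18 ≡ 7 = α_err ✓ (single-error assumption holds).
Step 4: error magnitude e = S_0/v_4 = S_0·∏_{j≠4}(α_4 − α_j) = 4·10 = 40 ≡ 7 (mod 11).
Step 5: correct position 4: c_4 = r_4 − e = 5 − 7 ≡ 9 (mod 11). Hence c = [3, 5, 0, 9, 6].
  Check: interpolating c through the α_i gives m(x) = 2 + 1·x (degree < 2) with m(α_i) = c_i for every i, so c is indeed a codeword.


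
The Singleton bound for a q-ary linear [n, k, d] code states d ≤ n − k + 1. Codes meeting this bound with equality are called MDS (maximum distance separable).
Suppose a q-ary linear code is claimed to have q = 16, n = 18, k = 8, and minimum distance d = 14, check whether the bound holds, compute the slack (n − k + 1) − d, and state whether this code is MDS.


Singleton RHS = n − k + 1 = 11, slack = -3, bound violated (no such code; not MDS).

Singleton bound: d ≤ n − k + 1.
Here n = 18, k = 8, so n − k + 1 = 11.
Given d = 14, check d ≤ 11: NO.
Slack = (n − k + 1) − d = -3.
The slack is negative: d = 14 exceeds n − k + 1 = 11 by 3, so the Singleton bound is violated and no linear [18, 8, 14]_16 code can exist. In particular it is not MDS (MDS requires d = n − k + 1 exactly).
Description: the claimed parameters are [18, 8, 14]_16; such a code would be impossible (violates the Singleton bound).


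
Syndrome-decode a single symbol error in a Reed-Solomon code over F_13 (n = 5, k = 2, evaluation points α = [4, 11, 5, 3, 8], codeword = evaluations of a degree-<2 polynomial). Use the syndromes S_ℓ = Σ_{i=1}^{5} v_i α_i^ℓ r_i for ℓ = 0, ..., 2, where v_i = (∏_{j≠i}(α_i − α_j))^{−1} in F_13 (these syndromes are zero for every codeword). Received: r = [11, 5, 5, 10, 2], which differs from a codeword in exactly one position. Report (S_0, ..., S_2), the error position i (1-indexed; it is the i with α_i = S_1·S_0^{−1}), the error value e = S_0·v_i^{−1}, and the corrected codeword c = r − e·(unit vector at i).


S = (11, 3, 2), error at position 3, error magnitude e = 6, c = [11, 5, 12, 10, 2].

Step 1: column multipliers v_i = (∏_{j≠i}(α_i − α_j))^{−1} mod 13.
  i = 1 (α = 4): (4−11)(4−5)(4−3)(4−8) = (−7)·(−1)·1·(−4) = −28 ≡ 11, so v_1 = 11^{−1} = 6 (mod 13).
  i = 2 (α = 11): (11−4)(11−5)(11−3)(11−8) = 7·6·8·3 = 1008 ≡ 7, so v_2 = 7^{−1} = 2 (mod 13).
  i = 3 (α = 5): (5−4)(5−11)(5−3)(5−8) = 1·(−6)·2·(−3) = 36 ≡ 10, so v_3 = 10^{−1} = 4 (mod 13).
  i = 4 (α = 3): (3−4)(3−11)(3−5)(3−8) = (−1)·(−8)·(−2)·(−5) = 80 ≡ 2, so v_4 = 2^{−1} = 7 (mod 13).
  i = 5 (α = 8): (8−4)(8−11)(8−5)(8−3) = 4·(−3)·3·5 = −180 ≡ 2, so v_5 = 2^{−1} = 7 (mod 13).
  v = [6, 2, 4, 7, 7].
Step 2: syndromes of r = [11, 5, 5, 10, 2] (all sums mod 13).
  S_0 = Σ v_i r_i = 6·11 + 2·5 + 4·5 + 7·10 + 7·2 = 180 ≡ 11.
  S_1 = Σ v_i α_i r_i = 6·4·11 + 2·11·5 + 4·5·5 + 7·3·10 + 7·8·2 = 796 ≡ 3.
  α_i^2 mod 13 = [3, 4, 12, 9, 12].
  S_2 = Σ v_i α_i^2 r_i = 6·3·11 + 2·4·5 + 4·12·5 + 7·9·10 + 7·12·2 = 1276 ≡ 2.
  S = (11, 3, 2) ≠ 0, so r is not a codeword (an error is present).
Step 3: locate the error. For a single error e at position i, S_ℓ = v_i·e·α_i^ℓ, so α_err = S_1/S_0.
  S_0^{−1} = 11^{−1} = 6 (mod 13), so α_err = 3·6 = 18 ≡ 5 = α_3. Error position i = 3.
  Consistency check: S_2/S_1 = 2·9 = 18 ≡ 5 = α_err ✓ (single-error assumption holds).
Step 4: error magnitude e = S_0/v_3 = S_0·∏_{j≠3}(α_3 − α_j) = 11·10 = 110 ≡ 6 (mod 13).
Step 5: correct position 3: c_3 = r_3 − e = 5 − 6 ≡ 12 (mod 13). Hence c = [11, 5, 12, 10, 2].
  Check: interpolating c through the α_i gives m(x) = 7 + 1·x (degree < 2) with m(α_i) = c_i for every i, so c is indeed a codeword.


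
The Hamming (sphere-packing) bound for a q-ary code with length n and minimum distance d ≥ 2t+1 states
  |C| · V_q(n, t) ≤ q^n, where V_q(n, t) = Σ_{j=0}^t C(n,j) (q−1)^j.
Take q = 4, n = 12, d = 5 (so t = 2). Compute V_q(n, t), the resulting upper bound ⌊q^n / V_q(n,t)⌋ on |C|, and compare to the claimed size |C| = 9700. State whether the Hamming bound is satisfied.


V_q(n, t) = 631, q^n = 16777216, Hamming bound = 26588, |C| = 9700 ≤ bound (satisfied).

Step 1: Compute V_q(n, t) = Σ_{j=0}^2 C(n, j) (q−1)^j.
  j = 0: C(12,0)·(3)^0 = 1·1 = 1.
  j = 1: C(12,1)·(3)^1 = 12·3 = 36.
  j = 2: C(12,2)·(3)^2 = 66·9 = 594.
  V_q(n, t) = 1 + 36 + 594 = 631.
Step 2: q^n = 4^12 = 16777216.
Step 3: Hamming bound ⌊q^n / V_q(n,t)⌋ = ⌊16777216/631⌋ = 26588.
Step 4: Compare |C| = 9700 to 26588: satisfied.
The claimed |C| lies below the Hamming bound.


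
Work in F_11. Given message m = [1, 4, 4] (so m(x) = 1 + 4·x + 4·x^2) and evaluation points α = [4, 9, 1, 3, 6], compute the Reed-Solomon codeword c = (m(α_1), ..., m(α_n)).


c = [4, 9, 9, 5, 4]

Message polynomial: m(x) = 1 + 4·x + 4·x^2 (mod 11).
For each evaluation point α_i, compute m(α_i) mod 11:
  α_1 = 4: Horner steps 4 → 9 → 4, so m(4) = 4.
  α_2 = 9: Horner steps 4 → 7 → 9, so m(9) = 9.
  α_3 = 1: Horner steps 4 → 8 → 9, so m(1) = 9.
  α_4 = 3: Horner steps 4 → 5 → 5, so m(3) = 5.
  α_5 = 6: Horner steps 4 → 6 → 4, so m(6) = 4.
Codeword c = [4, 9, 9, 5, 4] ∈ F_11^5.


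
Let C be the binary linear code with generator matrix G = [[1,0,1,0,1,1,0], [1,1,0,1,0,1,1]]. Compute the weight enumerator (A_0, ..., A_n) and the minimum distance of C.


Weight distribution: A_0 = 1, A_4 = 1, A_5 = 2. Minimum distance d = 4.

Enumerate all 2^2 = 4 messages m ∈ F_2^2.
For each, compute codeword c = mG in F_2^7, then tally its weight.
  m = 00 → c = 0000000, weight = 0.
  m = 10 → c = 1010110, weight = 4.
  m = 01 → c = 1101011, weight = 5.
  m = 11 → c = 0111101, weight = 5.
Tally weights:
  weight 0: 1 codewords.
  weight 4: 1 codewords.
  weight 5: 2 codewords.
Minimum distance d = smallest w > 0 with A_w > 0 = 4.
Sanity: Σ A_w = 4 = 2^2 = 4 ✓.


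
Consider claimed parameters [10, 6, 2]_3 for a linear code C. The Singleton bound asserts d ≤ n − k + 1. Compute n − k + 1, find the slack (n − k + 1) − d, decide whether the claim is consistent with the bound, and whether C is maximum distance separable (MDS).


Singleton RHS = n − k + 1 = 5, slack = 3, bound satisfied, not MDS.

Singleton bound: d ≤ n − k + 1.
Here n = 10, k = 6, so n − k + 1 = 5.
Given d = 2, check d ≤ 5: YES.
Slack = (n − k + 1) − d = 3.
The code is NOT MDS (slack = 3 > 0).
Description: the claimed parameters are [10, 6, 2]_3; such a code would be non-MDS.


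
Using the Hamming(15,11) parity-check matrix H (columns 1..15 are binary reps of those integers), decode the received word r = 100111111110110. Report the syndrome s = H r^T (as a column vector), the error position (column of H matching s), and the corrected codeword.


s = (0, 0, 1, 0)^T, error position = 2, corrected codeword c = 110111111110110

Compute s = H r^T mod 2 one row at a time:
  s_1 = 1 + 1 + 1 + 1 + 0 + 1 + 1 + 0 = 6 ≡ 0 (mod 2).
  s_2 = 1 + 1 + 1 + 1 + 0 + 1 + 1 + 0 = 6 ≡ 0 (mod 2).
  s_3 = 0 + 0 + 1 + 1 + 1 + 1 + 1 + 0 = 5 ≡ 1 (mod 2).
  s_4 = 1 + 0 + 1 + 1 + 1 + 1 + 1 + 0 = 6 ≡ 0 (mod 2).
s = (0, 0, 1, 0)^T — this equals column 2 of H (binary 0010), so error is at position 2.
Correct: flip bit 2 of r = 100111111110110 to get c = 110111111110110.


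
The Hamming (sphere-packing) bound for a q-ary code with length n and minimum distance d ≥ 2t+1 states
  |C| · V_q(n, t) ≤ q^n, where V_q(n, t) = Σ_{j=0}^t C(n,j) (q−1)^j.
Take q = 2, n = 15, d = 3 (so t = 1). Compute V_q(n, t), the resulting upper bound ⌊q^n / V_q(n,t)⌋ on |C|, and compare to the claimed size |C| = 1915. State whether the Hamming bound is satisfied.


V_q(n, t) = 16, q^n = 32768, Hamming bound = 2048, |C| = 1915 ≤ bound (satisfied).

Step 1: Compute V_q(n, t) = Σ_{j=0}^1 C(n, j) (q−1)^j.
  j = 0: C(15,0)·(1)^0 = 1·1 = 1.
  j = 1: C(15,1)·(1)^1 = 15·1 = 15.
  V_q(n, t) = 1 + 15 = 16.
Step 2: q^n = 2^15 = 32768.
Step 3: Hamming bound ⌊q^n / V_q(n,t)⌋ = ⌊32768/16⌋ = 2048.
Step 4: Compare |C| = 1915 to 2048: satisfied.
The claimed |C| lies below the Hamming bound.


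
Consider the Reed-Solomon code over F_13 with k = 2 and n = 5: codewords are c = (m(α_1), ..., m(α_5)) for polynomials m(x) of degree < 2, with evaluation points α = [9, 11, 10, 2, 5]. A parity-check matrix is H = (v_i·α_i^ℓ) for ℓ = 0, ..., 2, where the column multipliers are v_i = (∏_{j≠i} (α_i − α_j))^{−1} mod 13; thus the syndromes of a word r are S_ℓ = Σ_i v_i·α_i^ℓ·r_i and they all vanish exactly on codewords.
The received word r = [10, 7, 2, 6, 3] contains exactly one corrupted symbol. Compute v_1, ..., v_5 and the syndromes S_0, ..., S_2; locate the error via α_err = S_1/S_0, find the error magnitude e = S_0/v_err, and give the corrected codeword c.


S = (11, 9, 5), error at position 4, error magnitude e = 5, c = [10, 7, 2, 1, 3].

Step 1: column multipliers v_i = (∏_{j≠i}(α_i − α_j))^{−1} mod 13.
  i = 1 (α = 9): (9−11)(9−10)(9−2)(9−5) = (−2)·(−1)·7·4 = 56 ≡ 4, so v_1 = 4^{−1} = 10 (mod 13).
  i = 2 (α = 11): (11−9)(11−10)(11−2)(11−5) = 2·1·9·6 = 108 ≡ 4, so v_2 = 4^{−1} = 10 (mod 13).
  i = 3 (α = 10): (10−9)(10−11)(10−2)(10−5) = 1·(−1)·8·5 = −40 ≡ 12, so v_3 = 12^{−1} = 12 (mod 13).
  i = 4 (α = 2): (2−9)(2−11)(2−10)(2−5) = (−7)·(−9)·(−8)·(−3) = 1512 ≡ 4, so v_4 = 4^{−1} = 10 (mod 13).
  i = 5 (α = 5): (5−9)(5−11)(5−10)(5−2) = (−4)·(−6)·(−5)·3 = −360 ≡ 4, so v_5 = 4^{−1} = 10 (mod 13).
  v = [10, 10, 12, 10, 10].
Step 2: syndromes of r = [10, 7, 2, 6, 3] (all sums mod 13).
  S_0 = Σ v_i r_i = 10·10 + 10·7 + 12·2 + 10·6 + 10·3 = 284 ≡ 11.
  S_1 = Σ v_i α_i r_i = 10·9·10 + 10·11·7 + 12·10·2 + 10·2·6 + 10·5·3 = 2180 ≡ 9.
  α_i^2 mod 13 = [3, 4, 9, 4, 12].
  S_2 = Σ v_i α_i^2 r_i = 10·3·10 + 10·4·7 + 12·9·2 + 10·4·6 + 10·12·3 = 1396 ≡ 5.
  S = (11, 9, 5) ≠ 0, so r is not a codeword (an error is present).
Step 3: locate the error. For a single error e at position i, S_ℓ = v_i·e·α_i^ℓ, so α_err = S_1/S_0.
  S_0^{−1} = 11^{−1} = 6 (mod 13), so α_err = 9·6 = 54 ≡ 2 = α_4. Error position i = 4.
  Consistency check: S_2/S_1 = 5·3 = 15 ≡ 2 = α_err ✓ (single-error assumption holds).
Step 4: error magnitude e = S_0/v_4 = S_0·∏_{j≠4}(α_4 − α_j) = 11·4 = 44 ≡ 5 (mod 13).
Step 5: correct position 4: c_4 = r_4 − e = 6 − 5 ≡ 1 (mod 13). Hence c = [10, 7, 2, 1, 3].
  Check: interpolating c through the α_i gives m(x) = 4 + 5·x (degree < 2) with m(α_i) = c_i for every i, so c is indeed a codeword.


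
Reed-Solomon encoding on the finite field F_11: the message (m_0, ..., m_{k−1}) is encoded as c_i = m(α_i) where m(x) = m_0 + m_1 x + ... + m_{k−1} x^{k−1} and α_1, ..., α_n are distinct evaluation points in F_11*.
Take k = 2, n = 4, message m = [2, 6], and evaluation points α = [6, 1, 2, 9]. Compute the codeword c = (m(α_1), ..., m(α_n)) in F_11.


c = [5, 8, 3, 1]

Message polynomial: m(x) = 2 + 6·x (mod 11).
For each evaluation point α_i, compute m(α_i) mod 11:
  α_1 = 6: Horner steps 6 → 5, so m(6) = 5.
  α_2 = 1: Horner steps 6 → 8, so m(1) = 8.
  α_3 = 2: Horner steps 6 → 3, so m(2) = 3.
  α_4 = 9: Horner steps 6 → 1, so m(9) = 1.
Codeword c = [5, 8, 3, 1] ∈ F_11^4.


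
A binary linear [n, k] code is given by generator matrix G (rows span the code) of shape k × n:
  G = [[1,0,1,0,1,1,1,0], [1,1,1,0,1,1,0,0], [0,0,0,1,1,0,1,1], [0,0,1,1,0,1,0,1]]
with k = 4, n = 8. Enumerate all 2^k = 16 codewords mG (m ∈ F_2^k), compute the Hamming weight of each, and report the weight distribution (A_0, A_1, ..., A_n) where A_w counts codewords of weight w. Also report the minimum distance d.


Weight distribution: A_0 = 1, A_1 = 1, A_2 = 1, A_3 = 1, A_4 = 5, A_5 = 5, A_6 = 1, A_7 = 1. Minimum distance d = 1.

Enumerate all 2^4 = 16 messages m ∈ F_2^4.
For each, compute codeword c = mG in F_2^8, then tally its weight.
  m = 0000 → c = 00000000, weight = 0.
  m = 1000 → c = 10101110, weight = 5.
  m = 0100 → c = 11101100, weight = 5.
  m = 1100 → c = 01000010, weight = 2.
  m = 0010 → c = 00011011, weight = 4.
  m = 1010 → c = 10110101, weight = 5.
  m = 0110 → c = 11110111, weight = 7.
  m = 1110 → c = 01011001, weight = 4.
  m = 0001 → c = 00110101, weight = 4.
  m = 1001 → c = 10011011, weight = 5.
  m = 0101 → c = 11011001, weight = 5.
  m = 1101 → c = 01110111, weight = 6.
  m = 0011 → c = 00101110, weight = 4.
  m = 1011 → c = 10000000, weight = 1.
  m = 0111 → c = 11000010, weight = 3.
  m = 1111 → c = 01101100, weight = 4.
Tally weights:
  weight 0: 1 codewords.
  weight 1: 1 codewords.
  weight 2: 1 codewords.
  weight 3: 1 codewords.
  weight 4: 5 codewords.
  weight 5: 5 codewords.
  weight 6: 1 codewords.
  weight 7: 1 codewords.
Minimum distance d = smallest w > 0 with A_w > 0 = 1.
Sanity: Σ A_w = 16 = 2^4 = 16 ✓.


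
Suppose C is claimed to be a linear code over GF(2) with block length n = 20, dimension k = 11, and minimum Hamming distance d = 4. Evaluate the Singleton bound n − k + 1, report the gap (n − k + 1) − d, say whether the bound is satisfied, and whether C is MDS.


Singleton RHS = n − k + 1 = 10, slack = 6, bound satisfied, not MDS.

Singleton bound: d ≤ n − k + 1.
Here n = 20, k = 11, so n − k + 1 = 10.
Given d = 4, check d ≤ 10: YES.
Slack = (n − k + 1) − d = 6.
The code is NOT MDS (slack = 6 > 0).
Description: the claimed parameters are [20, 11, 4]_2; such a code would be non-MDS.


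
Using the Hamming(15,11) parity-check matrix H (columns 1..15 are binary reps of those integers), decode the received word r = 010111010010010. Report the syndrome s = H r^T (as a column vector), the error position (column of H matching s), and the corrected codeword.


s = (1, 0, 0, 0)^T, error position = 8, corrected codeword c = 010111000010010

Compute s = H r^T mod 2 one row at a time:
  s_1 = 1 + 0 + 0 + 1 + 0 + 0 + 1 + 0 = 3 ≡ 1 (mod 2).
  s_2 = 1 + 1 + 1 + 0 + 0 + 0 + 1 + 0 = 4 ≡ 0 (mod 2).
  s_3 = 1 + 0 + 1 + 0 + 0 + 1 + 1 + 0 = 4 ≡ 0 (mod 2).
  s_4 = 0 + 0 + 1 + 0 + 0 + 1 + 0 + 0 = 2 ≡ 0 (mod 2).
s = (1, 0, 0, 0)^T — this equals column 8 of H (binary 1000), so error is at position 8.
Correct: flip bit 8 of r = 010111010010010 to get c = 010111000010010.


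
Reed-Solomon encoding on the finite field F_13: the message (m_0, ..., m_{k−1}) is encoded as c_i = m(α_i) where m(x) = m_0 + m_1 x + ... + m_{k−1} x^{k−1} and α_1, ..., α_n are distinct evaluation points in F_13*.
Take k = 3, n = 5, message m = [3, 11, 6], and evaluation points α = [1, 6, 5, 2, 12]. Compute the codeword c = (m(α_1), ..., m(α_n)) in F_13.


c = [7, 12, 0, 10, 11]

Message polynomial: m(x) = 3 + 11·x + 6·x^2 (mod 13).
For each evaluation point α_i, compute m(α_i) mod 13:
  α_1 = 1: Horner steps 6 → 4 → 7, so m(1) = 7.
  α_2 = 6: Horner steps 6 → 8 → 12, so m(6) = 12.
  α_3 = 5: Horner steps 6 → 2 → 0, so m(5) = 0.
  α_4 = 2: Horner steps 6 → 10 → 10, so m(2) = 10.
  α_5 = 12: Horner steps 6 → 5 → 11, so m(12) = 11.
Codeword c = [7, 12, 0, 10, 11] ∈ F_13^5.


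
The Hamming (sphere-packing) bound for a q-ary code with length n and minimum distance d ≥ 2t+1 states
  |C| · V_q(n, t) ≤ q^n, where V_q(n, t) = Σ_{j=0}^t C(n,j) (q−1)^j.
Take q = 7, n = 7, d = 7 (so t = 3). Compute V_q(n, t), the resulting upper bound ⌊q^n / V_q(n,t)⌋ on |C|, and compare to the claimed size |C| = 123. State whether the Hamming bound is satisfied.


V_q(n, t) = 8359, q^n = 823543, Hamming bound = 98, |C| = 123 > bound (violated).

Step 1: Compute V_q(n, t) = Σ_{j=0}^3 C(n, j) (q−1)^j.
  j = 0: C(7,0)·(6)^0 = 1·1 = 1.
  j = 1: C(7,1)·(6)^1 = 7·6 = 42.
  j = 2: C(7,2)·(6)^2 = 21·36 = 756.
  j = 3: C(7,3)·(6)^3 = 35·216 = 7560.
  V_q(n, t) = 1 + 42 + 756 + 7560 = 8359.
Step 2: q^n = 7^7 = 823543.
Step 3: Hamming bound ⌊q^n / V_q(n,t)⌋ = ⌊823543/8359⌋ = 98.
Step 4: Compare |C| = 123 to 98: violated.
The claimed |C| lies above the Hamming bound, so no 7-ary code of length 7 with d ≥ 7 can have 123 codewords.


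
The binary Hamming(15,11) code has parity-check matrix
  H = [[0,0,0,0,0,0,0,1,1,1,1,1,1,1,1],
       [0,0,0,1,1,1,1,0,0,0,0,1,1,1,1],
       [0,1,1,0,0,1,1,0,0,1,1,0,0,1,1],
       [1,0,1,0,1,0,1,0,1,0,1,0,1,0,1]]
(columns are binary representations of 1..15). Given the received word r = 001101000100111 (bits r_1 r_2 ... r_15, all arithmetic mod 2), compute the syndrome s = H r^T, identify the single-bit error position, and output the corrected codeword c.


s = (0, 1, 1, 1)^T, error position = 7, corrected codeword c = 001101100100111

Compute s = H r^T mod 2 one row at a time:
  s_1 = 0 + 0 + 1 + 0 + 0 + 1 + 1 + 1 = 4 ≡ 0 (mod 2).
  s_2 = 1 + 0 + 1 + 0 + 0 + 1 + 1 + 1 = 5 ≡ 1 (mod 2).
  s_3 = 0 + 1 + 1 + 0 + 1 + 0 + 1 + 1 = 5 ≡ 1 (mod 2).
  s_4 = 0 + 1 + 0 + 0 + 0 + 0 + 1 + 1 = 3 ≡ 1 (mod 2).
s = (0, 1, 1, 1)^T — this equals column 7 of H (binary 0111), so error is at position 7.
Correct: flip bit 7 of r = 001101000100111 to get c = 001101100100111.


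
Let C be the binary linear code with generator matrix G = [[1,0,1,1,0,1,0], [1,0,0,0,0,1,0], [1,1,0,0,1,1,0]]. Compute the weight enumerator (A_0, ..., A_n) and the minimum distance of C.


Weight distribution: A_0 = 1, A_2 = 3, A_4 = 3, A_6 = 1. Minimum distance d = 2.

Enumerate all 2^3 = 8 messages m ∈ F_2^3.
For each, compute codeword c = mG in F_2^7, then tally its weight.
  m = 000 → c = 0000000, weight = 0.
  m = 100 → c = 1011010, weight = 4.
  m = 010 → c = 1000010, weight = 2.
  m = 110 → c = 0011000, weight = 2.
  m = 001 → c = 1100110, weight = 4.
  m = 101 → c = 0111100, weight = 4.
  m = 011 → c = 0100100, weight = 2.
  m = 111 → c = 1111110, weight = 6.
Tally weights:
  weight 0: 1 codewords.
  weight 2: 3 codewords.
  weight 4: 3 codewords.
  weight 6: 1 codewords.
Minimum distance d = smallest w > 0 with A_w > 0 = 2.
Sanity: Σ A_w = 8 = 2^3 = 8 ✓.


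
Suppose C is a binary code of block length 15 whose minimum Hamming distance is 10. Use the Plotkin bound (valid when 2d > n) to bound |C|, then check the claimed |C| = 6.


Plotkin bound M ≤ 4; given |C| = 6 > bound (violated).

Check applicability: 2d = 20, n = 15.
2d − n = 5 > 0, so Plotkin applies.
Compute d/(2d−n) = 10/5 ≈ 2.0000.
⌊d/(2d−n)⌋ = 2.
Plotkin bound: M ≤ 2·2 = 4.
Given |C| = 6, check: VIOLATED.
This |C| is above the Plotkin bound, so no binary code with n = 15, d = 10 and 6 codewords exists.


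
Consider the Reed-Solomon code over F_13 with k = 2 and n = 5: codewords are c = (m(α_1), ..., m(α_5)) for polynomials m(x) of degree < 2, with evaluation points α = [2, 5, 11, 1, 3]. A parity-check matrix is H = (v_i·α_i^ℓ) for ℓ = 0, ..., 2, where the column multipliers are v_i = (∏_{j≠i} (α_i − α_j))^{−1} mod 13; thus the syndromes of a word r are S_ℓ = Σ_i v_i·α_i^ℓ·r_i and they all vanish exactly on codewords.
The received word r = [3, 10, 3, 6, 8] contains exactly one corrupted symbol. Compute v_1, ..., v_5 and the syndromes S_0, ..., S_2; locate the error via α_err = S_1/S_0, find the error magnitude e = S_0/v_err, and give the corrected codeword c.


S = (4, 8, 3), error at position 1, error magnitude e = 9, c = [7, 10, 3, 6, 8].

Step 1: column multipliers v_i = (∏_{j≠i}(α_i − α_j))^{−1} mod 13.
  i = 1 (α = 2): (2−5)(2−11)(2−1)(2−3) = (−3)·(−9)·1·(−1) = −27 ≡ 12, so v_1 = 12^{−1} = 12 (mod 13).
  i = 2 (α = 5): (5−2)(5−11)(5−1)(5−3) = 3·(−6)·4·2 = −144 ≡ 12, so v_2 = 12^{−1} = 12 (mod 13).
  i = 3 (α = 11): (11−2)(11−5)(11−1)(11−3) = 9·6·10·8 = 4320 ≡ 4, so v_3 = 4^{−1} = 10 (mod 13).
  i = 4 (α = 1): (1−2)(1−5)(1−11)(1−3) = (−1)·(−4)·(−10)·(−2) = 80 ≡ 2, so v_4 = 2^{−1} = 7 (mod 13).
  i = 5 (α = 3): (3−2)(3−5)(3−11)(3−1) = 1·(−2)·(−8)·2 = 32 ≡ 6, so v_5 = 6^{−1} = 11 (mod 13).
  v = [12, 12, 10, 7, 11].
Step 2: syndromes of r = [3, 10, 3, 6, 8] (all sums mod 13).
  S_0 = Σ v_i r_i = 12·3 + 12·10 + 10·3 + 7·6 + 11·8 = 316 ≡ 4.
  S_1 = Σ v_i α_i r_i = 12·2·3 + 12·5·10 + 10·11·3 + 7·1·6 + 11·3·8 = 1308 ≡ 8.
  α_i^2 mod 13 = [4, 12, 4, 1, 9].
  S_2 = Σ v_i α_i^2 r_i = 12·4·3 + 12·12·10 + 10·4·3 + 7·1·6 + 11·9·8 = 2538 ≡ 3.
  S = (4, 8, 3) ≠ 0, so r is not a codeword (an error is present).
Step 3: locate the error. For a single error e at position i, S_ℓ = v_i·e·α_i^ℓ, so α_err = S_1/S_0.
  S_0^{−1} = 4^{−1} = 10 (mod 13), so α_err = 8·10 = 80 ≡ 2 = α_1. Error position i = 1.
  Consistency check: S_2/S_1 = 3·5 = 15 ≡ 2 = α_err ✓ (single-error assumption holds).
Step 4: error magnitude e = S_0/v_1 = S_0·∏_{j≠1}(α_1 − α_j) = 4·12 = 48 ≡ 9 (mod 13).
Step 5: correct position 1: c_1 = r_1 − e = 3 − 9 ≡ 7 (mod 13). Hence c = [7, 10, 3, 6, 8].
  Check: interpolating c through the α_i gives m(x) = 5 + 1·x (degree < 2) with m(α_i) = c_i for every i, so c is indeed a codeword.


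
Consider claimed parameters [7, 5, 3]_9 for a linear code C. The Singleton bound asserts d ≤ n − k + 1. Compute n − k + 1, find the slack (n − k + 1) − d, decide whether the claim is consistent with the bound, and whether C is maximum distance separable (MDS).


Singleton RHS = n − k + 1 = 3, slack = 0, bound satisfied, MDS.

Singleton bound: d ≤ n − k + 1.
Here n = 7, k = 5, so n − k + 1 = 3.
Given d = 3, check d ≤ 3: YES.
Slack = (n − k + 1) − d = 0.
The code is MDS (slack = 0).
Description: the claimed parameters are [7, 5, 3]_9; such a code would be MDS (meets Singleton bound).


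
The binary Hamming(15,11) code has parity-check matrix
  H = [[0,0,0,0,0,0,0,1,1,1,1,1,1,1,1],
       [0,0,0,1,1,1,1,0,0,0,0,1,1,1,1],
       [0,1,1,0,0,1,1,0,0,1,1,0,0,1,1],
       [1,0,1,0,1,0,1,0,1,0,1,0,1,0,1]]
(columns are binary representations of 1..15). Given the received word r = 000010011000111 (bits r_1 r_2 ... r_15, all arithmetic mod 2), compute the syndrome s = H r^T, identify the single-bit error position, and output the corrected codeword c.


s = (1, 0, 0, 0)^T, error position = 8, corrected codeword c = 000010001000111

Compute s = H r^T mod 2 one row at a time:
  s_1 = 1 + 1 + 0 + 0 + 0 + 1 + 1 + 1 = 5 ≡ 1 (mod 2).
  s_2 = 0 + 1 + 0 + 0 + 0 + 1 + 1 + 1 = 4 ≡ 0 (mod 2).
  s_3 = 0 + 0 + 0 + 0 + 0 + 0 + 1 + 1 = 2 ≡ 0 (mod 2).
  s_4 = 0 + 0 + 1 + 0 + 1 + 0 + 1 + 1 = 4 ≡ 0 (mod 2).
s = (1, 0, 0, 0)^T — this equals column 8 of H (binary 1000), so error is at position 8.
Correct: flip bit 8 of r = 000010011000111 to get c = 000010001000111.


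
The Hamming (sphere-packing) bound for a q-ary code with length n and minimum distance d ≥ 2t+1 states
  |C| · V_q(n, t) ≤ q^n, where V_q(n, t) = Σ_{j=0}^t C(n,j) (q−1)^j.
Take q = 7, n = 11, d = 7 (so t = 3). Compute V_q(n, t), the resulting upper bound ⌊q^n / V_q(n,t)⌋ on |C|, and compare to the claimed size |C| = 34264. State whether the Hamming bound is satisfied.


V_q(n, t) = 37687, q^n = 1977326743, Hamming bound = 52467, |C| = 34264 ≤ bound (satisfied).

Step 1: Compute V_q(n, t) = Σ_{j=0}^3 C(n, j) (q−1)^j.
  j = 0: C(11,0)·(6)^0 = 1·1 = 1.
  j = 1: C(11,1)·(6)^1 = 11·6 = 66.
  j = 2: C(11,2)·(6)^2 = 55·36 = 1980.
  j = 3: C(11,3)·(6)^3 = 165·216 = 35640.
  V_q(n, t) = 1 + 66 + 1980 + 35640 = 37687.
Step 2: q^n = 7^11 = 1977326743.
Step 3: Hamming bound ⌊q^n / V_q(n,t)⌋ = ⌊1977326743/37687⌋ = 52467.
Step 4: Compare |C| = 34264 to 52467: satisfied.
The claimed |C| lies below the Hamming bound.


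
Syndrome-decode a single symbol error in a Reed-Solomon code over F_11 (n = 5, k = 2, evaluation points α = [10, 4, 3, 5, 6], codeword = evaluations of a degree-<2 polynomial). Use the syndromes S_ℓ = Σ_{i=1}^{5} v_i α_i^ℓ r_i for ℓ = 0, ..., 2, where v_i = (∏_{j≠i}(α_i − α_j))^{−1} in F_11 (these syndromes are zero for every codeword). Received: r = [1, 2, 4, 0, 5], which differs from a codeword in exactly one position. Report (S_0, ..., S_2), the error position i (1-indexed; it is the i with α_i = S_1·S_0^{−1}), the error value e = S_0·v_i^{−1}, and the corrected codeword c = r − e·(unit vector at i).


S = (2, 1, 6), error at position 5, error magnitude e = 7, c = [1, 2, 4, 0, 9].

Step 1: column multipliers v_i = (∏_{j≠i}(α_i − α_j))^{−1} mod 11.
  i = 1 (α = 10): (10−4)(10−3)(10−5)(10−6) = 6·7·5·4 = 840 ≡ 4, so v_1 = 4^{−1} = 3 (mod 11).
  i = 2 (α = 4): (4−10)(4−3)(4−5)(4−6) = (−6)·1·(−1)·(−2) = −12 ≡ 10, so v_2 = 10^{−1} = 10 (mod 11).
  i = 3 (α = 3): (3−10)(3−4)(3−5)(3−6) = (−7)·(−1)·(−2)·(−3) = 42 ≡ 9, so v_3 = 9^{−1} = 5 (mod 11).
  i = 4 (α = 5): (5−10)(5−4)(5−3)(5−6) = (−5)·1·2·(−1) = 10 ≡ 10, so v_4 = 10^{−1} = 10 (mod 11).
  i = 5 (α = 6): (6−10)(6−4)(6−3)(6−5) = (−4)·2·3·1 = −24 ≡ 9, so v_5 = 9^{−1} = 5 (mod 11).
  v = [3, 10, 5, 10, 5].
Step 2: syndromes of r = [1, 2, 4, 0, 5] (all sums mod 11).
  S_0 = Σ v_i r_i = 3·1 + 10·2 + 5·4 + 10·0 + 5·5 = 68 ≡ 2.
  S_1 = Σ v_i α_i r_i = 3·10·1 + 10·4·2 + 5·3·4 + 10·5·0 + 5·6·5 = 320 ≡ 1.
  α_i^2 mod 11 = [1, 5, 9, 3, 3].
  S_2 = Σ v_i α_i^2 r_i = 3·1·1 + 10·5·2 + 5·9·4 + 10·3·0 + 5·3·5 = 358 ≡ 6.
  S = (2, 1, 6) ≠ 0, so r is not a codeword (an error is present).
Step 3: locate the error. For a single error e at position i, S_ℓ = v_i·e·α_i^ℓ, so α_err = S_1/S_0.
  S_0^{−1} = 2^{−1} = 6 (mod 11), so α_err = 1·6 = 6 ≡ 6 = α_5. Error position i = 5.
  Consistency check: S_2/S_1 = 6·1 = 6 ≡ 6 = α_err ✓ (single-error assumption holds).
Step 4: error magnitude e = S_0/v_5 = S_0·∏_{j≠5}(α_5 − α_j) = 2·9 = 18 ≡ 7 (mod 11).
Step 5: correct position 5: c_5 = r_5 − e = 5 − 7 ≡ 9 (mod 11). Hence c = [1, 2, 4, 0, 9].
  Check: interpolating c through the α_i gives m(x) = 10 + 9·x (degree < 2) with m(α_i) = c_i for every i, so c is indeed a codeword.


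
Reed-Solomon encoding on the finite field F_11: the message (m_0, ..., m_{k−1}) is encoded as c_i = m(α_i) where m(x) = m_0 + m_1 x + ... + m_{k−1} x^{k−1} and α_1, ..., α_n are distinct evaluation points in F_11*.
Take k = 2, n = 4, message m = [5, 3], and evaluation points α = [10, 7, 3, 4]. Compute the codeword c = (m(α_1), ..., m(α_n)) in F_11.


c = [2, 4, 3, 6]

Message polynomial: m(x) = 5 + 3·x (mod 11).
For each evaluation point α_i, compute m(α_i) mod 11:
  α_1 = 10: Horner steps 3 → 2, so m(10) = 2.
  α_2 = 7: Horner steps 3 → 4, so m(7) = 4.
  α_3 = 3: Horner steps 3 → 3, so m(3) = 3.
  α_4 = 4: Horner steps 3 → 6, so m(4) = 6.
Codeword c = [2, 4, 3, 6] ∈ F_11^4.


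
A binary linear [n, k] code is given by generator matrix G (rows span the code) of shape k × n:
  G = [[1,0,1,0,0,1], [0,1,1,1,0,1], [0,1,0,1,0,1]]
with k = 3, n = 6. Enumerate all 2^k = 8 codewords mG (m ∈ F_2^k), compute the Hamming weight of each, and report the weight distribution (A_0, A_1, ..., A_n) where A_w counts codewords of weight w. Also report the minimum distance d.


Weight distribution: A_0 = 1, A_1 = 1, A_2 = 1, A_3 = 3, A_4 = 2. Minimum distance d = 1.

Enumerate all 2^3 = 8 messages m ∈ F_2^3.
For each, compute codeword c = mG in F_2^6, then tally its weight.
  m = 000 → c = 000000, weight = 0.
  m = 100 → c = 101001, weight = 3.
  m = 010 → c = 011101, weight = 4.
  m = 110 → c = 110100, weight = 3.
  m = 001 → c = 010101, weight = 3.
  m = 101 → c = 111100, weight = 4.
  m = 011 → c = 001000, weight = 1.
  m = 111 → c = 100001, weight = 2.
Tally weights:
  weight 0: 1 codewords.
  weight 1: 1 codewords.
  weight 2: 1 codewords.
  weight 3: 3 codewords.
  weight 4: 2 codewords.
Minimum distance d = smallest w > 0 with A_w > 0 = 1.
Sanity: Σ A_w = 8 = 2^3 = 8 ✓.


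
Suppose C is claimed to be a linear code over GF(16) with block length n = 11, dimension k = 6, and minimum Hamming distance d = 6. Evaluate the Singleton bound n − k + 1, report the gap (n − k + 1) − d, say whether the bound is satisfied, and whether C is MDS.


Singleton RHS = n − k + 1 = 6, slack = 0, bound satisfied, MDS.

Singleton bound: d ≤ n − k + 1.
Here n = 11, k = 6, so n − k + 1 = 6.
Given d = 6, check d ≤ 6: YES.
Slack = (n − k + 1) − d = 0.
The code is MDS (slack = 0).
Description: the claimed parameters are [11, 6, 6]_16; such a code would be MDS (meets Singleton bound).


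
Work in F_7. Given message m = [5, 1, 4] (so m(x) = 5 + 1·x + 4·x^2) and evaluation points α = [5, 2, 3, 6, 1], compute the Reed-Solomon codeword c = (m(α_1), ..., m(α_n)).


c = [5, 2, 2, 1, 3]

Message polynomial: m(x) = 5 + 1·x + 4·x^2 (mod 7).
For each evaluation point α_i, compute m(α_i) mod 7:
  α_1 = 5: Horner steps 4 → 0 → 5, so m(5) = 5.
  α_2 = 2: Horner steps 4 → 2 → 2, so m(2) = 2.
  α_3 = 3: Horner steps 4 → 6 → 2, so m(3) = 2.
  α_4 = 6: Horner steps 4 → 4 → 1, so m(6) = 1.
  α_5 = 1: Horner steps 4 → 5 → 3, so m(1) = 3.
Codeword c = [5, 2, 2, 1, 3] ∈ F_7^5.


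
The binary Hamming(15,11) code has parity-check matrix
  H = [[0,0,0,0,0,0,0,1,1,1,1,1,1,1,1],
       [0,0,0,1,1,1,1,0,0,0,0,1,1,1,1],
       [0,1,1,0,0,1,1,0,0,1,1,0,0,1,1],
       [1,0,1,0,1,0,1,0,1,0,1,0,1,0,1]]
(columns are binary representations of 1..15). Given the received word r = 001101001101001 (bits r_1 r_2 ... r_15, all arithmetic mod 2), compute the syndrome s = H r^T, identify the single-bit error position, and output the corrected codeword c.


s = (0, 0, 0, 1)^T, error position = 1, corrected codeword c = 101101001101001

Compute s = H r^T mod 2 one row at a time:
  s_1 = 0 + 1 + 1 + 0 + 1 + 0 + 0 + 1 = 4 ≡ 0 (mod 2).
  s_2 = 1 + 0 + 1 + 0 + 1 + 0 + 0 + 1 = 4 ≡ 0 (mod 2).
  s_3 = 0 + 1 + 1 + 0 + 1 + 0 + 0 + 1 = 4 ≡ 0 (mod 2).
  s_4 = 0 + 1 + 0 + 0 + 1 + 0 + 0 + 1 = 3 ≡ 1 (mod 2).
s = (0, 0, 0, 1)^T — this equals column 1 of H (binary 0001), so error is at position 1.
Correct: flip bit 1 of r = 001101001101001 to get c = 101101001101001.


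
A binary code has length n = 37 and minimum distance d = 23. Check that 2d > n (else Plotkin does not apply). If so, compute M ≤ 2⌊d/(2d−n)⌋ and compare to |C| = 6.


Plotkin bound M ≤ 4; given |C| = 6 > bound (violated).

Check applicability: 2d = 46, n = 37.
2d − n = 9 > 0, so Plotkin applies.
Compute d/(2d−n) = 23/9 ≈ 2.5556.
⌊d/(2d−n)⌋ = 2.
Plotkin bound: M ≤ 2·2 = 4.
Given |C| = 6, check: VIOLATED.
This |C| is above the Plotkin bound, so no binary code with n = 37, d = 23 and 6 codewords exists.
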